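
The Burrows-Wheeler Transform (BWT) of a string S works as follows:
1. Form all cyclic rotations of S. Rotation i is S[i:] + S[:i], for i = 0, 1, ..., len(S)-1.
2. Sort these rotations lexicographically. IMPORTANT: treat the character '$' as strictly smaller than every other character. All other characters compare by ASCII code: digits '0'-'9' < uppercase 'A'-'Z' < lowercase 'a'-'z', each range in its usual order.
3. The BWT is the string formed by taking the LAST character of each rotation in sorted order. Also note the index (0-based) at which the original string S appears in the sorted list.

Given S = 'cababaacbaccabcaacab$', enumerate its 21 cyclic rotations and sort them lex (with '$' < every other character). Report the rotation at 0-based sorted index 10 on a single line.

Answer: b$cababaacbaccabcaaca

Derivation:
All 21 rotations (rotation i = S[i:]+S[:i]):
  rot[0] = cababaacbaccabcaacab$
  rot[1] = ababaacbaccabcaacab$c
  rot[2] = babaacbaccabcaacab$ca
  rot[3] = abaacbaccabcaacab$cab
  rot[4] = baacbaccabcaacab$caba
  rot[5] = aacbaccabcaacab$cabab
  rot[6] = acbaccabcaacab$cababa
  rot[7] = cbaccabcaacab$cababaa
  rot[8] = baccabcaacab$cababaac
  rot[9] = accabcaacab$cababaacb
  rot[10] = ccabcaacab$cababaacba
  rot[11] = cabcaacab$cababaacbac
  rot[12] = abcaacab$cababaacbacc
  rot[13] = bcaacab$cababaacbacca
  rot[14] = caacab$cababaacbaccab
  rot[15] = aacab$cababaacbaccabc
  rot[16] = acab$cababaacbaccabca
  rot[17] = cab$cababaacbaccabcaa
  rot[18] = ab$cababaacbaccabcaac
  rot[19] = b$cababaacbaccabcaaca
  rot[20] = $cababaacbaccabcaacab
Sorted (with $ < everything):
  sorted[0] = $cababaacbaccabcaacab
  sorted[1] = aacab$cababaacbaccabc
  sorted[2] = aacbaccabcaacab$cabab
  sorted[3] = ab$cababaacbaccabcaac
  sorted[4] = abaacbaccabcaacab$cab
  sorted[5] = ababaacbaccabcaacab$c
  sorted[6] = abcaacab$cababaacbacc
  sorted[7] = acab$cababaacbaccabca
  sorted[8] = acbaccabcaacab$cababa
  sorted[9] = accabcaacab$cababaacb
  sorted[10] = b$cababaacbaccabcaaca
  sorted[11] = baacbaccabcaacab$caba
  sorted[12] = babaacbaccabcaacab$ca
  sorted[13] = baccabcaacab$cababaac
  sorted[14] = bcaacab$cababaacbacca
  sorted[15] = caacab$cababaacbaccab
  sorted[16] = cab$cababaacbaccabcaa
  sorted[17] = cababaacbaccabcaacab$
  sorted[18] = cabcaacab$cababaacbac
  sorted[19] = cbaccabcaacab$cababaa
  sorted[20] = ccabcaacab$cababaacba
sorted[10] = b$cababaacbaccabcaaca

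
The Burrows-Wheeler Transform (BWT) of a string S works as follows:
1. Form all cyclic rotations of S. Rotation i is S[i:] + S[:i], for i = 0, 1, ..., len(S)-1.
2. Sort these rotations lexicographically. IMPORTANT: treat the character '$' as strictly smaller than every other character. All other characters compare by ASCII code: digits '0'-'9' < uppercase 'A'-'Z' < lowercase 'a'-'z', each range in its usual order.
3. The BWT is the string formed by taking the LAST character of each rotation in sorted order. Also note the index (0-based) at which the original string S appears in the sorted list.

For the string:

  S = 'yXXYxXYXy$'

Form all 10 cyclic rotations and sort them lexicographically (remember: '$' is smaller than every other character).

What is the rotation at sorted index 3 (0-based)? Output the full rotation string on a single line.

All 10 rotations (rotation i = S[i:]+S[:i]):
  rot[0] = yXXYxXYXy$
  rot[1] = XXYxXYXy$y
  rot[2] = XYxXYXy$yX
  rot[3] = YxXYXy$yXX
  rot[4] = xXYXy$yXXY
  rot[5] = XYXy$yXXYx
  rot[6] = YXy$yXXYxX
  rot[7] = Xy$yXXYxXY
  rot[8] = y$yXXYxXYX
  rot[9] = $yXXYxXYXy
Sorted (with $ < everything):
  sorted[0] = $yXXYxXYXy
  sorted[1] = XXYxXYXy$y
  sorted[2] = XYXy$yXXYx
  sorted[3] = XYxXYXy$yX
  sorted[4] = Xy$yXXYxXY
  sorted[5] = YXy$yXXYxX
  sorted[6] = YxXYXy$yXX
  sorted[7] = xXYXy$yXXY
  sorted[8] = y$yXXYxXYX
  sorted[9] = yXXYxXYXy$
sorted[3] = XYxXYXy$yX

Answer: XYxXYXy$yX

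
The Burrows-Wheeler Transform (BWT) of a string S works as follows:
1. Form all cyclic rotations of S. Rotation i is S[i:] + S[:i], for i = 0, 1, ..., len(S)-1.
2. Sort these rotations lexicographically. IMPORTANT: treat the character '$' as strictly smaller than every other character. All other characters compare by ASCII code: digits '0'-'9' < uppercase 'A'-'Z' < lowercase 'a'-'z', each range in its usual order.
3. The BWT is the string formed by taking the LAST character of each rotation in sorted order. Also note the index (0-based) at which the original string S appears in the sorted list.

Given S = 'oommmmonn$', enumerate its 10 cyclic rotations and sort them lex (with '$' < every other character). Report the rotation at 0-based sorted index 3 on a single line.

Answer: mmonn$oomm

Derivation:
All 10 rotations (rotation i = S[i:]+S[:i]):
  rot[0] = oommmmonn$
  rot[1] = ommmmonn$o
  rot[2] = mmmmonn$oo
  rot[3] = mmmonn$oom
  rot[4] = mmonn$oomm
  rot[5] = monn$oommm
  rot[6] = onn$oommmm
  rot[7] = nn$oommmmo
  rot[8] = n$oommmmon
  rot[9] = $oommmmonn
Sorted (with $ < everything):
  sorted[0] = $oommmmonn
  sorted[1] = mmmmonn$oo
  sorted[2] = mmmonn$oom
  sorted[3] = mmonn$oomm
  sorted[4] = monn$oommm
  sorted[5] = n$oommmmon
  sorted[6] = nn$oommmmo
  sorted[7] = ommmmonn$o
  sorted[8] = onn$oommmm
  sorted[9] = oommmmonn$
sorted[3] = mmonn$oomm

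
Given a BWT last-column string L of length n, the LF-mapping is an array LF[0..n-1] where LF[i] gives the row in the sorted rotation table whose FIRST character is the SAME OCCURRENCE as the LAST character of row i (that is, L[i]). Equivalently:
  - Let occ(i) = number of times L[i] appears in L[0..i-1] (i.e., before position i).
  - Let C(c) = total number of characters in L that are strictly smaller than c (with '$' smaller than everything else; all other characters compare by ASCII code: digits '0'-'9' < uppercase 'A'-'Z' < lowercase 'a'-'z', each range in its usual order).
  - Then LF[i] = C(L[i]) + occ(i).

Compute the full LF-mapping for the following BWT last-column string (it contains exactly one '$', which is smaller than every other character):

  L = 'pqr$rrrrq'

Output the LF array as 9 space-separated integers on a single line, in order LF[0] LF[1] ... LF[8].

Char counts: '$':1, 'p':1, 'q':2, 'r':5
C (first-col start): C('$')=0, C('p')=1, C('q')=2, C('r')=4
L[0]='p': occ=0, LF[0]=C('p')+0=1+0=1
L[1]='q': occ=0, LF[1]=C('q')+0=2+0=2
L[2]='r': occ=0, LF[2]=C('r')+0=4+0=4
L[3]='$': occ=0, LF[3]=C('$')+0=0+0=0
L[4]='r': occ=1, LF[4]=C('r')+1=4+1=5
L[5]='r': occ=2, LF[5]=C('r')+2=4+2=6
L[6]='r': occ=3, LF[6]=C('r')+3=4+3=7
L[7]='r': occ=4, LF[7]=C('r')+4=4+4=8
L[8]='q': occ=1, LF[8]=C('q')+1=2+1=3

Answer: 1 2 4 0 5 6 7 8 3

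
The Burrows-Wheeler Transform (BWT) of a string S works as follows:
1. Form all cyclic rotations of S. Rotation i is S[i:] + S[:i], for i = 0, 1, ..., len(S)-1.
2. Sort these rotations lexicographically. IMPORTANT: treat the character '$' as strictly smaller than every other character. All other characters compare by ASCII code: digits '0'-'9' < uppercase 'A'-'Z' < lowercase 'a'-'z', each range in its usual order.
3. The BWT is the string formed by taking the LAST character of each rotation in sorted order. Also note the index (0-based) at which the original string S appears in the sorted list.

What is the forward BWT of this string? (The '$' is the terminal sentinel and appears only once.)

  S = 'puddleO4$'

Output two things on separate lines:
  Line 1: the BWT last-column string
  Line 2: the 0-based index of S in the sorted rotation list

All 9 rotations (rotation i = S[i:]+S[:i]):
  rot[0] = puddleO4$
  rot[1] = uddleO4$p
  rot[2] = ddleO4$pu
  rot[3] = dleO4$pud
  rot[4] = leO4$pudd
  rot[5] = eO4$puddl
  rot[6] = O4$puddle
  rot[7] = 4$puddleO
  rot[8] = $puddleO4
Sorted (with $ < everything):
  sorted[0] = $puddleO4  (last char: '4')
  sorted[1] = 4$puddleO  (last char: 'O')
  sorted[2] = O4$puddle  (last char: 'e')
  sorted[3] = ddleO4$pu  (last char: 'u')
  sorted[4] = dleO4$pud  (last char: 'd')
  sorted[5] = eO4$puddl  (last char: 'l')
  sorted[6] = leO4$pudd  (last char: 'd')
  sorted[7] = puddleO4$  (last char: '$')
  sorted[8] = uddleO4$p  (last char: 'p')
Last column: 4Oeudld$p
Original string S is at sorted index 7

Answer: 4Oeudld$p
7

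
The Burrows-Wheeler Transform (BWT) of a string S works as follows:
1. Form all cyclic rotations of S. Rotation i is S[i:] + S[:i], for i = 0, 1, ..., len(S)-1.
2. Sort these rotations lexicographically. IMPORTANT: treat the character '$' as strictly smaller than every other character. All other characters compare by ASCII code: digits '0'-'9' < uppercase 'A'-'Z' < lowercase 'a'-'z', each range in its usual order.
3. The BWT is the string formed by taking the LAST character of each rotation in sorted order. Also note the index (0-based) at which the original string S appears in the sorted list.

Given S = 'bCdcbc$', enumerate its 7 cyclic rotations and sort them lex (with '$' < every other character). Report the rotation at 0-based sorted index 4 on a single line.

All 7 rotations (rotation i = S[i:]+S[:i]):
  rot[0] = bCdcbc$
  rot[1] = Cdcbc$b
  rot[2] = dcbc$bC
  rot[3] = cbc$bCd
  rot[4] = bc$bCdc
  rot[5] = c$bCdcb
  rot[6] = $bCdcbc
Sorted (with $ < everything):
  sorted[0] = $bCdcbc
  sorted[1] = Cdcbc$b
  sorted[2] = bCdcbc$
  sorted[3] = bc$bCdc
  sorted[4] = c$bCdcb
  sorted[5] = cbc$bCd
  sorted[6] = dcbc$bC
sorted[4] = c$bCdcb

Answer: c$bCdcb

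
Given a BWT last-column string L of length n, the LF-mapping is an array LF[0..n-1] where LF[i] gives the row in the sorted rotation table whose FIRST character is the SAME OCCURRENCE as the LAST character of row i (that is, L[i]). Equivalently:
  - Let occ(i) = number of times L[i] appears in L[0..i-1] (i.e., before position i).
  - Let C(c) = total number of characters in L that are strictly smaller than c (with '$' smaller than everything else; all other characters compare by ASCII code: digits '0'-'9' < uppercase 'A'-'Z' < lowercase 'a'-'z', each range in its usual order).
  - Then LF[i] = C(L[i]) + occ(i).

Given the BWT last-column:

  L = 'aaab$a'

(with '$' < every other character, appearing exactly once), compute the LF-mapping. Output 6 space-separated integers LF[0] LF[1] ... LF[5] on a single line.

Char counts: '$':1, 'a':4, 'b':1
C (first-col start): C('$')=0, C('a')=1, C('b')=5
L[0]='a': occ=0, LF[0]=C('a')+0=1+0=1
L[1]='a': occ=1, LF[1]=C('a')+1=1+1=2
L[2]='a': occ=2, LF[2]=C('a')+2=1+2=3
L[3]='b': occ=0, LF[3]=C('b')+0=5+0=5
L[4]='$': occ=0, LF[4]=C('$')+0=0+0=0
L[5]='a': occ=3, LF[5]=C('a')+3=1+3=4

Answer: 1 2 3 5 0 4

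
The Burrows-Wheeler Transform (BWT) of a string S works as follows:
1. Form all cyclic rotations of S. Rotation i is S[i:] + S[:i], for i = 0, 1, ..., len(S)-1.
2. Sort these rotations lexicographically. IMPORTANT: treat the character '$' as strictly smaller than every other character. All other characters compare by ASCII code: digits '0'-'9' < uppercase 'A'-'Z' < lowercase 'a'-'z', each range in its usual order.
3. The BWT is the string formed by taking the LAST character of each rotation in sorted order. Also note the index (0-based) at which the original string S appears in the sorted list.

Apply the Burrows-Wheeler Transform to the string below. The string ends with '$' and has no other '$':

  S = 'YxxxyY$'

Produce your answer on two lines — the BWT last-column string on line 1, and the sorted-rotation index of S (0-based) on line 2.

Answer: Yy$Yxxx
2

Derivation:
All 7 rotations (rotation i = S[i:]+S[:i]):
  rot[0] = YxxxyY$
  rot[1] = xxxyY$Y
  rot[2] = xxyY$Yx
  rot[3] = xyY$Yxx
  rot[4] = yY$Yxxx
  rot[5] = Y$Yxxxy
  rot[6] = $YxxxyY
Sorted (with $ < everything):
  sorted[0] = $YxxxyY  (last char: 'Y')
  sorted[1] = Y$Yxxxy  (last char: 'y')
  sorted[2] = YxxxyY$  (last char: '$')
  sorted[3] = xxxyY$Y  (last char: 'Y')
  sorted[4] = xxyY$Yx  (last char: 'x')
  sorted[5] = xyY$Yxx  (last char: 'x')
  sorted[6] = yY$Yxxx  (last char: 'x')
Last column: Yy$Yxxx
Original string S is at sorted index 2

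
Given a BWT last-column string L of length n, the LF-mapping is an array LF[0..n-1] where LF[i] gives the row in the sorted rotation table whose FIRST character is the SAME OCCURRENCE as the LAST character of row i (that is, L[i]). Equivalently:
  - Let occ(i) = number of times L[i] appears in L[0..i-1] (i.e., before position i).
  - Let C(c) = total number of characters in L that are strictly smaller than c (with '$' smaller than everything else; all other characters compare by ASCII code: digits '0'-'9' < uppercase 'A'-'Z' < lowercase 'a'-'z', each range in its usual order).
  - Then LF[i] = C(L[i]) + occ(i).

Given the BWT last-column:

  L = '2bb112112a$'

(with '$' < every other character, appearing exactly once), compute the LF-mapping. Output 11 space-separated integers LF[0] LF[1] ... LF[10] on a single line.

Answer: 5 9 10 1 2 6 3 4 7 8 0

Derivation:
Char counts: '$':1, '1':4, '2':3, 'a':1, 'b':2
C (first-col start): C('$')=0, C('1')=1, C('2')=5, C('a')=8, C('b')=9
L[0]='2': occ=0, LF[0]=C('2')+0=5+0=5
L[1]='b': occ=0, LF[1]=C('b')+0=9+0=9
L[2]='b': occ=1, LF[2]=C('b')+1=9+1=10
L[3]='1': occ=0, LF[3]=C('1')+0=1+0=1
L[4]='1': occ=1, LF[4]=C('1')+1=1+1=2
L[5]='2': occ=1, LF[5]=C('2')+1=5+1=6
L[6]='1': occ=2, LF[6]=C('1')+2=1+2=3
L[7]='1': occ=3, LF[7]=C('1')+3=1+3=4
L[8]='2': occ=2, LF[8]=C('2')+2=5+2=7
L[9]='a': occ=0, LF[9]=C('a')+0=8+0=8
L[10]='$': occ=0, LF[10]=C('$')+0=0+0=0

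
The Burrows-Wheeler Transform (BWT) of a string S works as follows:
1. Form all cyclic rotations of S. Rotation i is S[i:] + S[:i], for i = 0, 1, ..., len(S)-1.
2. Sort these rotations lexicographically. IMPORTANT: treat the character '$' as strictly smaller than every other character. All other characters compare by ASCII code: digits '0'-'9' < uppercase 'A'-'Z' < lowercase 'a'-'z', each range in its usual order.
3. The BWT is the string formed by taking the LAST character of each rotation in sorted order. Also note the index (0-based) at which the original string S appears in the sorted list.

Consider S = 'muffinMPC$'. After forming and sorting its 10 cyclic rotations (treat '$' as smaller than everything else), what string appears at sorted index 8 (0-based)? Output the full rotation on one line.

Answer: nMPC$muffi

Derivation:
All 10 rotations (rotation i = S[i:]+S[:i]):
  rot[0] = muffinMPC$
  rot[1] = uffinMPC$m
  rot[2] = ffinMPC$mu
  rot[3] = finMPC$muf
  rot[4] = inMPC$muff
  rot[5] = nMPC$muffi
  rot[6] = MPC$muffin
  rot[7] = PC$muffinM
  rot[8] = C$muffinMP
  rot[9] = $muffinMPC
Sorted (with $ < everything):
  sorted[0] = $muffinMPC
  sorted[1] = C$muffinMP
  sorted[2] = MPC$muffin
  sorted[3] = PC$muffinM
  sorted[4] = ffinMPC$mu
  sorted[5] = finMPC$muf
  sorted[6] = inMPC$muff
  sorted[7] = muffinMPC$
  sorted[8] = nMPC$muffi
  sorted[9] = uffinMPC$m
sorted[8] = nMPC$muffi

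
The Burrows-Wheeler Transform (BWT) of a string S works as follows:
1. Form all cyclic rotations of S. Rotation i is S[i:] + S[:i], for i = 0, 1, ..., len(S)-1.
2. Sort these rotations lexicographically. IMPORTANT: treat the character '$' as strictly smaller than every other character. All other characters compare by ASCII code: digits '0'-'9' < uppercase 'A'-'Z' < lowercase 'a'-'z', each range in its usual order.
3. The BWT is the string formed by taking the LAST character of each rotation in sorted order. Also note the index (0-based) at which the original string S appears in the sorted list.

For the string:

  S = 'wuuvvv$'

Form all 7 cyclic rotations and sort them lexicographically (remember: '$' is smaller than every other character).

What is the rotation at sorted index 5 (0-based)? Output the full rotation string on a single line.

All 7 rotations (rotation i = S[i:]+S[:i]):
  rot[0] = wuuvvv$
  rot[1] = uuvvv$w
  rot[2] = uvvv$wu
  rot[3] = vvv$wuu
  rot[4] = vv$wuuv
  rot[5] = v$wuuvv
  rot[6] = $wuuvvv
Sorted (with $ < everything):
  sorted[0] = $wuuvvv
  sorted[1] = uuvvv$w
  sorted[2] = uvvv$wu
  sorted[3] = v$wuuvv
  sorted[4] = vv$wuuv
  sorted[5] = vvv$wuu
  sorted[6] = wuuvvv$
sorted[5] = vvv$wuu

Answer: vvv$wuu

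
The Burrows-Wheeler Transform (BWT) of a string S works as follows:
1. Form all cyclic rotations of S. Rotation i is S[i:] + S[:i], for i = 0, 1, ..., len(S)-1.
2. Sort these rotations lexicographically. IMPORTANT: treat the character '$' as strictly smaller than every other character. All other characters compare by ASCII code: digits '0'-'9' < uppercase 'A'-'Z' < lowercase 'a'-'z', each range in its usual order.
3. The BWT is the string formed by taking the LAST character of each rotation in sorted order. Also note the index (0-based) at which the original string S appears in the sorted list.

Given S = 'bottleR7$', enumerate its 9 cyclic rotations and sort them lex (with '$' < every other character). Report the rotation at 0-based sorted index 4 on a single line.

Answer: eR7$bottl

Derivation:
All 9 rotations (rotation i = S[i:]+S[:i]):
  rot[0] = bottleR7$
  rot[1] = ottleR7$b
  rot[2] = ttleR7$bo
  rot[3] = tleR7$bot
  rot[4] = leR7$bott
  rot[5] = eR7$bottl
  rot[6] = R7$bottle
  rot[7] = 7$bottleR
  rot[8] = $bottleR7
Sorted (with $ < everything):
  sorted[0] = $bottleR7
  sorted[1] = 7$bottleR
  sorted[2] = R7$bottle
  sorted[3] = bottleR7$
  sorted[4] = eR7$bottl
  sorted[5] = leR7$bott
  sorted[6] = ottleR7$b
  sorted[7] = tleR7$bot
  sorted[8] = ttleR7$bo
sorted[4] = eR7$bottl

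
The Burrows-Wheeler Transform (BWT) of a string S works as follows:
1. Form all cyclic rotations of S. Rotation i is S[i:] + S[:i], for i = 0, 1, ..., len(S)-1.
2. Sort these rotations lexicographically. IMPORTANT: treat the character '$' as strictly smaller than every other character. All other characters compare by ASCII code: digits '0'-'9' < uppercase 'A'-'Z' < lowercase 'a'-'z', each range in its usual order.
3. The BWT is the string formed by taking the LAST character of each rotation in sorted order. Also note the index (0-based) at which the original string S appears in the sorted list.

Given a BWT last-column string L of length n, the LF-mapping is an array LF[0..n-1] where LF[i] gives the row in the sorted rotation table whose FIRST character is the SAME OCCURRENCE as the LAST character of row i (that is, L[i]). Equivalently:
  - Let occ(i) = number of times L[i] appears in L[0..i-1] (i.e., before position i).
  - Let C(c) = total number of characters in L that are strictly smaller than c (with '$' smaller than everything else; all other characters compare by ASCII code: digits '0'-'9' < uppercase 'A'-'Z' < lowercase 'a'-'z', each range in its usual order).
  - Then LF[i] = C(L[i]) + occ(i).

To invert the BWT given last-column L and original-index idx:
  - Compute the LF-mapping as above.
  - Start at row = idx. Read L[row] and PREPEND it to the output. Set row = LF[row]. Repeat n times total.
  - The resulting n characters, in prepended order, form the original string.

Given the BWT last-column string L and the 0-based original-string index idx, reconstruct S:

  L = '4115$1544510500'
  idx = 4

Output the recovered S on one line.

Answer: 10505511054144$

Derivation:
LF mapping: 8 4 5 11 0 6 12 9 10 13 7 1 14 2 3
Walk LF starting at row 4, prepending L[row]:
  step 1: row=4, L[4]='$', prepend. Next row=LF[4]=0
  step 2: row=0, L[0]='4', prepend. Next row=LF[0]=8
  step 3: row=8, L[8]='4', prepend. Next row=LF[8]=10
  step 4: row=10, L[10]='1', prepend. Next row=LF[10]=7
  step 5: row=7, L[7]='4', prepend. Next row=LF[7]=9
  step 6: row=9, L[9]='5', prepend. Next row=LF[9]=13
  step 7: row=13, L[13]='0', prepend. Next row=LF[13]=2
  step 8: row=2, L[2]='1', prepend. Next row=LF[2]=5
  step 9: row=5, L[5]='1', prepend. Next row=LF[5]=6
  step 10: row=6, L[6]='5', prepend. Next row=LF[6]=12
  step 11: row=12, L[12]='5', prepend. Next row=LF[12]=14
  step 12: row=14, L[14]='0', prepend. Next row=LF[14]=3
  step 13: row=3, L[3]='5', prepend. Next row=LF[3]=11
  step 14: row=11, L[11]='0', prepend. Next row=LF[11]=1
  step 15: row=1, L[1]='1', prepend. Next row=LF[1]=4
Reversed output: 10505511054144$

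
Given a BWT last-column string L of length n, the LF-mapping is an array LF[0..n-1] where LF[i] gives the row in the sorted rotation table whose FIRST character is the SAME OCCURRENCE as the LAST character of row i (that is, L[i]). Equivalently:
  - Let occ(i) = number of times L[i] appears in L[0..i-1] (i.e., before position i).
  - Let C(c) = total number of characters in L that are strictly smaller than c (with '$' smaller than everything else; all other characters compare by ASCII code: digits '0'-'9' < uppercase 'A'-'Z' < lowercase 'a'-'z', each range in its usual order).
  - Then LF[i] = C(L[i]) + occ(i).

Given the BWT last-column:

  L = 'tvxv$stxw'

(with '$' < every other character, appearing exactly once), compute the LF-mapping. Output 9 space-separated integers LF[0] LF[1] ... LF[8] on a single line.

Char counts: '$':1, 's':1, 't':2, 'v':2, 'w':1, 'x':2
C (first-col start): C('$')=0, C('s')=1, C('t')=2, C('v')=4, C('w')=6, C('x')=7
L[0]='t': occ=0, LF[0]=C('t')+0=2+0=2
L[1]='v': occ=0, LF[1]=C('v')+0=4+0=4
L[2]='x': occ=0, LF[2]=C('x')+0=7+0=7
L[3]='v': occ=1, LF[3]=C('v')+1=4+1=5
L[4]='$': occ=0, LF[4]=C('$')+0=0+0=0
L[5]='s': occ=0, LF[5]=C('s')+0=1+0=1
L[6]='t': occ=1, LF[6]=C('t')+1=2+1=3
L[7]='x': occ=1, LF[7]=C('x')+1=7+1=8
L[8]='w': occ=0, LF[8]=C('w')+0=6+0=6

Answer: 2 4 7 5 0 1 3 8 6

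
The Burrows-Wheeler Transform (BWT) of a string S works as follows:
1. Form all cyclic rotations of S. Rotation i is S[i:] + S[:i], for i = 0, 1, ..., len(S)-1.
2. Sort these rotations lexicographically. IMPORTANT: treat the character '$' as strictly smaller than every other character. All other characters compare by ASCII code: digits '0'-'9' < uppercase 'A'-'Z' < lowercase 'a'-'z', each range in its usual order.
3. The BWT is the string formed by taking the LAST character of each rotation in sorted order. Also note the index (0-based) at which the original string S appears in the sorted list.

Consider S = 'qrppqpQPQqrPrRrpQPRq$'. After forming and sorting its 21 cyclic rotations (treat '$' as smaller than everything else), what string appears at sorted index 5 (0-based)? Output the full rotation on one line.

Answer: QPRq$qrppqpQPQqrPrRrp

Derivation:
All 21 rotations (rotation i = S[i:]+S[:i]):
  rot[0] = qrppqpQPQqrPrRrpQPRq$
  rot[1] = rppqpQPQqrPrRrpQPRq$q
  rot[2] = ppqpQPQqrPrRrpQPRq$qr
  rot[3] = pqpQPQqrPrRrpQPRq$qrp
  rot[4] = qpQPQqrPrRrpQPRq$qrpp
  rot[5] = pQPQqrPrRrpQPRq$qrppq
  rot[6] = QPQqrPrRrpQPRq$qrppqp
  rot[7] = PQqrPrRrpQPRq$qrppqpQ
  rot[8] = QqrPrRrpQPRq$qrppqpQP
  rot[9] = qrPrRrpQPRq$qrppqpQPQ
  rot[10] = rPrRrpQPRq$qrppqpQPQq
  rot[11] = PrRrpQPRq$qrppqpQPQqr
  rot[12] = rRrpQPRq$qrppqpQPQqrP
  rot[13] = RrpQPRq$qrppqpQPQqrPr
  rot[14] = rpQPRq$qrppqpQPQqrPrR
  rot[15] = pQPRq$qrppqpQPQqrPrRr
  rot[16] = QPRq$qrppqpQPQqrPrRrp
  rot[17] = PRq$qrppqpQPQqrPrRrpQ
  rot[18] = Rq$qrppqpQPQqrPrRrpQP
  rot[19] = q$qrppqpQPQqrPrRrpQPR
  rot[20] = $qrppqpQPQqrPrRrpQPRq
Sorted (with $ < everything):
  sorted[0] = $qrppqpQPQqrPrRrpQPRq
  sorted[1] = PQqrPrRrpQPRq$qrppqpQ
  sorted[2] = PRq$qrppqpQPQqrPrRrpQ
  sorted[3] = PrRrpQPRq$qrppqpQPQqr
  sorted[4] = QPQqrPrRrpQPRq$qrppqp
  sorted[5] = QPRq$qrppqpQPQqrPrRrp
  sorted[6] = QqrPrRrpQPRq$qrppqpQP
  sorted[7] = Rq$qrppqpQPQqrPrRrpQP
  sorted[8] = RrpQPRq$qrppqpQPQqrPr
  sorted[9] = pQPQqrPrRrpQPRq$qrppq
  sorted[10] = pQPRq$qrppqpQPQqrPrRr
  sorted[11] = ppqpQPQqrPrRrpQPRq$qr
  sorted[12] = pqpQPQqrPrRrpQPRq$qrp
  sorted[13] = q$qrppqpQPQqrPrRrpQPR
  sorted[14] = qpQPQqrPrRrpQPRq$qrpp
  sorted[15] = qrPrRrpQPRq$qrppqpQPQ
  sorted[16] = qrppqpQPQqrPrRrpQPRq$
  sorted[17] = rPrRrpQPRq$qrppqpQPQq
  sorted[18] = rRrpQPRq$qrppqpQPQqrP
  sorted[19] = rpQPRq$qrppqpQPQqrPrR
  sorted[20] = rppqpQPQqrPrRrpQPRq$q
sorted[5] = QPRq$qrppqpQPQqrPrRrp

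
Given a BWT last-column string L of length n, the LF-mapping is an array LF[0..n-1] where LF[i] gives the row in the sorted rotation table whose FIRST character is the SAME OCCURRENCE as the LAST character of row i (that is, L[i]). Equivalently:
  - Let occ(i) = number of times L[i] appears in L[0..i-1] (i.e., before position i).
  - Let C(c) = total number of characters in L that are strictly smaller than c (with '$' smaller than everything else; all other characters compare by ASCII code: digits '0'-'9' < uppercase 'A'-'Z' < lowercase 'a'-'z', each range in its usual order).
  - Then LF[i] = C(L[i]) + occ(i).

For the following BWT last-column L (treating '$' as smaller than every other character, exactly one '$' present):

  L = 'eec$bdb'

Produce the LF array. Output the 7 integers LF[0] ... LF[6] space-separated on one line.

Char counts: '$':1, 'b':2, 'c':1, 'd':1, 'e':2
C (first-col start): C('$')=0, C('b')=1, C('c')=3, C('d')=4, C('e')=5
L[0]='e': occ=0, LF[0]=C('e')+0=5+0=5
L[1]='e': occ=1, LF[1]=C('e')+1=5+1=6
L[2]='c': occ=0, LF[2]=C('c')+0=3+0=3
L[3]='$': occ=0, LF[3]=C('$')+0=0+0=0
L[4]='b': occ=0, LF[4]=C('b')+0=1+0=1
L[5]='d': occ=0, LF[5]=C('d')+0=4+0=4
L[6]='b': occ=1, LF[6]=C('b')+1=1+1=2

Answer: 5 6 3 0 1 4 2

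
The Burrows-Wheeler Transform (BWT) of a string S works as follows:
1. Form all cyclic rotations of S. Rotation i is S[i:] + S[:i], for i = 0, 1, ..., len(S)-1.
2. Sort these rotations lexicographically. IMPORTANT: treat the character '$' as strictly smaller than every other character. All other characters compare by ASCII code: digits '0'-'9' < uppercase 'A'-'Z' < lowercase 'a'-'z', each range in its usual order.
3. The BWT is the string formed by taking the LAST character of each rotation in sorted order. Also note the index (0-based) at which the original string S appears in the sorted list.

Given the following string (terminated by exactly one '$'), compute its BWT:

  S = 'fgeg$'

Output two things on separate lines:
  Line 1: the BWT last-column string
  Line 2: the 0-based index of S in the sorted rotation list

All 5 rotations (rotation i = S[i:]+S[:i]):
  rot[0] = fgeg$
  rot[1] = geg$f
  rot[2] = eg$fg
  rot[3] = g$fge
  rot[4] = $fgeg
Sorted (with $ < everything):
  sorted[0] = $fgeg  (last char: 'g')
  sorted[1] = eg$fg  (last char: 'g')
  sorted[2] = fgeg$  (last char: '$')
  sorted[3] = g$fge  (last char: 'e')
  sorted[4] = geg$f  (last char: 'f')
Last column: gg$ef
Original string S is at sorted index 2

Answer: gg$ef
2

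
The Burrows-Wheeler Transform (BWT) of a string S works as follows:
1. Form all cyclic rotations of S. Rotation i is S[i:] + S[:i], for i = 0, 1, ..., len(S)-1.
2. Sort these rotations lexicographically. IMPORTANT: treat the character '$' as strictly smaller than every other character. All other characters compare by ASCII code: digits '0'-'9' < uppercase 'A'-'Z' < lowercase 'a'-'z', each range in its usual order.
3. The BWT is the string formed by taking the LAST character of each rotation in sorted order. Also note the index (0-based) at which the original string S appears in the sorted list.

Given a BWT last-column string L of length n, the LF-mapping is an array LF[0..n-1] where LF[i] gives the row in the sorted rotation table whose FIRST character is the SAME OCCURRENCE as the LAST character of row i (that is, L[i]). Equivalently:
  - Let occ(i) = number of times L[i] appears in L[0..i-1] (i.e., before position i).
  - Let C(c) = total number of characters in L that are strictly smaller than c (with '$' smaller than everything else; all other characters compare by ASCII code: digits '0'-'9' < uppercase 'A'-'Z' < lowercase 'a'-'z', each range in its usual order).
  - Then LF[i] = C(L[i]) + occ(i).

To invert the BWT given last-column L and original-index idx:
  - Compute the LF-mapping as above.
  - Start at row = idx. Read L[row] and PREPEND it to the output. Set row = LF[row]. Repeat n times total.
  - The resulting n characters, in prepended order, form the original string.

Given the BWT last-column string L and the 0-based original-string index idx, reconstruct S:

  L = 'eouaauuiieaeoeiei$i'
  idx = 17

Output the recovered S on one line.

Answer: ueieiueioaaieoiuae$

Derivation:
LF mapping: 4 14 16 1 2 17 18 9 10 5 3 6 15 7 11 8 12 0 13
Walk LF starting at row 17, prepending L[row]:
  step 1: row=17, L[17]='$', prepend. Next row=LF[17]=0
  step 2: row=0, L[0]='e', prepend. Next row=LF[0]=4
  step 3: row=4, L[4]='a', prepend. Next row=LF[4]=2
  step 4: row=2, L[2]='u', prepend. Next row=LF[2]=16
  step 5: row=16, L[16]='i', prepend. Next row=LF[16]=12
  step 6: row=12, L[12]='o', prepend. Next row=LF[12]=15
  step 7: row=15, L[15]='e', prepend. Next row=LF[15]=8
  step 8: row=8, L[8]='i', prepend. Next row=LF[8]=10
  step 9: row=10, L[10]='a', prepend. Next row=LF[10]=3
  step 10: row=3, L[3]='a', prepend. Next row=LF[3]=1
  step 11: row=1, L[1]='o', prepend. Next row=LF[1]=14
  step 12: row=14, L[14]='i', prepend. Next row=LF[14]=11
  step 13: row=11, L[11]='e', prepend. Next row=LF[11]=6
  step 14: row=6, L[6]='u', prepend. Next row=LF[6]=18
  step 15: row=18, L[18]='i', prepend. Next row=LF[18]=13
  step 16: row=13, L[13]='e', prepend. Next row=LF[13]=7
  step 17: row=7, L[7]='i', prepend. Next row=LF[7]=9
  step 18: row=9, L[9]='e', prepend. Next row=LF[9]=5
  step 19: row=5, L[5]='u', prepend. Next row=LF[5]=17
Reversed output: ueieiueioaaieoiuae$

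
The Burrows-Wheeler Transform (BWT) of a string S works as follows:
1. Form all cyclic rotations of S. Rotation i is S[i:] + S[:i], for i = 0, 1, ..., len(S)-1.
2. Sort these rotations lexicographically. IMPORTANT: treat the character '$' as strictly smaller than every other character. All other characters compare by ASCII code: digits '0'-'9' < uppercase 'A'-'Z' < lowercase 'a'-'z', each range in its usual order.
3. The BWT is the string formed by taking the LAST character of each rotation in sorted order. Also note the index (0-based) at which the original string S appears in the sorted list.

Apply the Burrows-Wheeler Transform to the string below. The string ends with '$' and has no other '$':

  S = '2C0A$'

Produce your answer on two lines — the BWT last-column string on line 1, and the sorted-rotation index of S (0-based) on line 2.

All 5 rotations (rotation i = S[i:]+S[:i]):
  rot[0] = 2C0A$
  rot[1] = C0A$2
  rot[2] = 0A$2C
  rot[3] = A$2C0
  rot[4] = $2C0A
Sorted (with $ < everything):
  sorted[0] = $2C0A  (last char: 'A')
  sorted[1] = 0A$2C  (last char: 'C')
  sorted[2] = 2C0A$  (last char: '$')
  sorted[3] = A$2C0  (last char: '0')
  sorted[4] = C0A$2  (last char: '2')
Last column: AC$02
Original string S is at sorted index 2

Answer: AC$02
2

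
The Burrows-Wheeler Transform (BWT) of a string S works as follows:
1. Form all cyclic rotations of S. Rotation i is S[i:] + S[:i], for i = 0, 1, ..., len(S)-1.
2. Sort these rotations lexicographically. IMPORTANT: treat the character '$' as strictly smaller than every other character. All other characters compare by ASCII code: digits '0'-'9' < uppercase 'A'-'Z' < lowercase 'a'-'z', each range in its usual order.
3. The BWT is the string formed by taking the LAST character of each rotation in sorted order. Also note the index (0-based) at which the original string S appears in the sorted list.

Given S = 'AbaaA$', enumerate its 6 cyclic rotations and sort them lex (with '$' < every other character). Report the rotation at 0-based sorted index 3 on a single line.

All 6 rotations (rotation i = S[i:]+S[:i]):
  rot[0] = AbaaA$
  rot[1] = baaA$A
  rot[2] = aaA$Ab
  rot[3] = aA$Aba
  rot[4] = A$Abaa
  rot[5] = $AbaaA
Sorted (with $ < everything):
  sorted[0] = $AbaaA
  sorted[1] = A$Abaa
  sorted[2] = AbaaA$
  sorted[3] = aA$Aba
  sorted[4] = aaA$Ab
  sorted[5] = baaA$A
sorted[3] = aA$Aba

Answer: aA$Aba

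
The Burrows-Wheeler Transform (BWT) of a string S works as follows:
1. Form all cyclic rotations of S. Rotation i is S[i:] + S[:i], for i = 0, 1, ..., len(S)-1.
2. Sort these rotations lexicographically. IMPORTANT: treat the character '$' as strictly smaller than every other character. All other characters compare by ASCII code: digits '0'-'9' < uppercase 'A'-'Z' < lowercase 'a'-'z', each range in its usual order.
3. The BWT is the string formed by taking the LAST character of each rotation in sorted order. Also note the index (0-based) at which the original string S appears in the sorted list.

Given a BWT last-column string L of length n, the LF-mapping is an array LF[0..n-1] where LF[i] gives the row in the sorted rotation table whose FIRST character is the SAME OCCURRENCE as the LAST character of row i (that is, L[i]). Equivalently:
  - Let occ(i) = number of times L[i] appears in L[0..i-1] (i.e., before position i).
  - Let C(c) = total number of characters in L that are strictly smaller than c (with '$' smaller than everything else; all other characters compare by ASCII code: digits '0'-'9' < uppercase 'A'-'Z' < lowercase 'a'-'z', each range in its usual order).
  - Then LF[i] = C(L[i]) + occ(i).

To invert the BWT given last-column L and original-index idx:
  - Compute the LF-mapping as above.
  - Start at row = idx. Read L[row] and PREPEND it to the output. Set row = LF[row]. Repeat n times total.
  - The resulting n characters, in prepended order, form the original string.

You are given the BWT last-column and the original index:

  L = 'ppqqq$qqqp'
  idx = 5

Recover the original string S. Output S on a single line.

Answer: qpqqqqqpp$

Derivation:
LF mapping: 1 2 4 5 6 0 7 8 9 3
Walk LF starting at row 5, prepending L[row]:
  step 1: row=5, L[5]='$', prepend. Next row=LF[5]=0
  step 2: row=0, L[0]='p', prepend. Next row=LF[0]=1
  step 3: row=1, L[1]='p', prepend. Next row=LF[1]=2
  step 4: row=2, L[2]='q', prepend. Next row=LF[2]=4
  step 5: row=4, L[4]='q', prepend. Next row=LF[4]=6
  step 6: row=6, L[6]='q', prepend. Next row=LF[6]=7
  step 7: row=7, L[7]='q', prepend. Next row=LF[7]=8
  step 8: row=8, L[8]='q', prepend. Next row=LF[8]=9
  step 9: row=9, L[9]='p', prepend. Next row=LF[9]=3
  step 10: row=3, L[3]='q', prepend. Next row=LF[3]=5
Reversed output: qpqqqqqpp$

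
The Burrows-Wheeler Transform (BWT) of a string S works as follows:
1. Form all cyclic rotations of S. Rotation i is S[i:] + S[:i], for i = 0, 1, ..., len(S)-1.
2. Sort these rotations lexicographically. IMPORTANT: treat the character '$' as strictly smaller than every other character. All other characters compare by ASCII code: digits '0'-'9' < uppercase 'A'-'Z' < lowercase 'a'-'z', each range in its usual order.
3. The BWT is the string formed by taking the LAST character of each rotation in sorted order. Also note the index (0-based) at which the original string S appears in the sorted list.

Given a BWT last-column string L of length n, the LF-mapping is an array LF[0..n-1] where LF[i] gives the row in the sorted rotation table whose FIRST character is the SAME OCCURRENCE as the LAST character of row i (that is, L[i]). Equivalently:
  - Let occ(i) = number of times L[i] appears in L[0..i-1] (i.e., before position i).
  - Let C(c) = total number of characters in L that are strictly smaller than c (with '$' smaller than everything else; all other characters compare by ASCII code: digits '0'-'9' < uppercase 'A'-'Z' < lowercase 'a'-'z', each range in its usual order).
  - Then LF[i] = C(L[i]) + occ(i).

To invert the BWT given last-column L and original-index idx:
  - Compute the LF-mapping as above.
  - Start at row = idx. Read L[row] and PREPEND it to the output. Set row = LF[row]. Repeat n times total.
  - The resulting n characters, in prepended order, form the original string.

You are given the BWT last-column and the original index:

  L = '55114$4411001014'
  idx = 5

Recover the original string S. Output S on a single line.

Answer: 104504104114115$

Derivation:
LF mapping: 14 15 4 5 10 0 11 12 6 7 1 2 8 3 9 13
Walk LF starting at row 5, prepending L[row]:
  step 1: row=5, L[5]='$', prepend. Next row=LF[5]=0
  step 2: row=0, L[0]='5', prepend. Next row=LF[0]=14
  step 3: row=14, L[14]='1', prepend. Next row=LF[14]=9
  step 4: row=9, L[9]='1', prepend. Next row=LF[9]=7
  step 5: row=7, L[7]='4', prepend. Next row=LF[7]=12
  step 6: row=12, L[12]='1', prepend. Next row=LF[12]=8
  step 7: row=8, L[8]='1', prepend. Next row=LF[8]=6
  step 8: row=6, L[6]='4', prepend. Next row=LF[6]=11
  step 9: row=11, L[11]='0', prepend. Next row=LF[11]=2
  step 10: row=2, L[2]='1', prepend. Next row=LF[2]=4
  step 11: row=4, L[4]='4', prepend. Next row=LF[4]=10
  step 12: row=10, L[10]='0', prepend. Next row=LF[10]=1
  step 13: row=1, L[1]='5', prepend. Next row=LF[1]=15
  step 14: row=15, L[15]='4', prepend. Next row=LF[15]=13
  step 15: row=13, L[13]='0', prepend. Next row=LF[13]=3
  step 16: row=3, L[3]='1', prepend. Next row=LF[3]=5
Reversed output: 104504104114115$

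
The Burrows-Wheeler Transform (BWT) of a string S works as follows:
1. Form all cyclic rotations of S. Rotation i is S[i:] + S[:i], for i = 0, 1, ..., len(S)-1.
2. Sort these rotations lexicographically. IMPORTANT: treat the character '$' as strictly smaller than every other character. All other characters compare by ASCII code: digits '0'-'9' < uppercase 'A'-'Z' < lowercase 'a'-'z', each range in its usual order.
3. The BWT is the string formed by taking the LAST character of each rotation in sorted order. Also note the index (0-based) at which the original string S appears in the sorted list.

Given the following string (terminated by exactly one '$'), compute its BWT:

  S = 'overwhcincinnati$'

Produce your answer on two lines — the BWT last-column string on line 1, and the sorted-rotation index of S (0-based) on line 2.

All 17 rotations (rotation i = S[i:]+S[:i]):
  rot[0] = overwhcincinnati$
  rot[1] = verwhcincinnati$o
  rot[2] = erwhcincinnati$ov
  rot[3] = rwhcincinnati$ove
  rot[4] = whcincinnati$over
  rot[5] = hcincinnati$overw
  rot[6] = cincinnati$overwh
  rot[7] = incinnati$overwhc
  rot[8] = ncinnati$overwhci
  rot[9] = cinnati$overwhcin
  rot[10] = innati$overwhcinc
  rot[11] = nnati$overwhcinci
  rot[12] = nati$overwhcincin
  rot[13] = ati$overwhcincinn
  rot[14] = ti$overwhcincinna
  rot[15] = i$overwhcincinnat
  rot[16] = $overwhcincinnati
Sorted (with $ < everything):
  sorted[0] = $overwhcincinnati  (last char: 'i')
  sorted[1] = ati$overwhcincinn  (last char: 'n')
  sorted[2] = cincinnati$overwh  (last char: 'h')
  sorted[3] = cinnati$overwhcin  (last char: 'n')
  sorted[4] = erwhcincinnati$ov  (last char: 'v')
  sorted[5] = hcincinnati$overw  (last char: 'w')
  sorted[6] = i$overwhcincinnat  (last char: 't')
  sorted[7] = incinnati$overwhc  (last char: 'c')
  sorted[8] = innati$overwhcinc  (last char: 'c')
  sorted[9] = nati$overwhcincin  (last char: 'n')
  sorted[10] = ncinnati$overwhci  (last char: 'i')
  sorted[11] = nnati$overwhcinci  (last char: 'i')
  sorted[12] = overwhcincinnati$  (last char: '$')
  sorted[13] = rwhcincinnati$ove  (last char: 'e')
  sorted[14] = ti$overwhcincinna  (last char: 'a')
  sorted[15] = verwhcincinnati$o  (last char: 'o')
  sorted[16] = whcincinnati$over  (last char: 'r')
Last column: inhnvwtccnii$eaor
Original string S is at sorted index 12

Answer: inhnvwtccnii$eaor
12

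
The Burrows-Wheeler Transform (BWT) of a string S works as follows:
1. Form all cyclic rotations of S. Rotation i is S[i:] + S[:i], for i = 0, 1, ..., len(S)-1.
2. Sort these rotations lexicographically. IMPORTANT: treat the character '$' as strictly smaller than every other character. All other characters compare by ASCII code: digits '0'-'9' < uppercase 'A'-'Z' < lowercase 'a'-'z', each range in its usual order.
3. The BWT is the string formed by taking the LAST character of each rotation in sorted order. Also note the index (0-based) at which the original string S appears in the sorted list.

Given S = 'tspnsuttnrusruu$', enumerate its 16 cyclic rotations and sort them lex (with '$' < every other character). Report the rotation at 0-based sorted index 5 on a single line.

Answer: ruu$tspnsuttnrus

Derivation:
All 16 rotations (rotation i = S[i:]+S[:i]):
  rot[0] = tspnsuttnrusruu$
  rot[1] = spnsuttnrusruu$t
  rot[2] = pnsuttnrusruu$ts
  rot[3] = nsuttnrusruu$tsp
  rot[4] = suttnrusruu$tspn
  rot[5] = uttnrusruu$tspns
  rot[6] = ttnrusruu$tspnsu
  rot[7] = tnrusruu$tspnsut
  rot[8] = nrusruu$tspnsutt
  rot[9] = rusruu$tspnsuttn
  rot[10] = usruu$tspnsuttnr
  rot[11] = sruu$tspnsuttnru
  rot[12] = ruu$tspnsuttnrus
  rot[13] = uu$tspnsuttnrusr
  rot[14] = u$tspnsuttnrusru
  rot[15] = $tspnsuttnrusruu
Sorted (with $ < everything):
  sorted[0] = $tspnsuttnrusruu
  sorted[1] = nrusruu$tspnsutt
  sorted[2] = nsuttnrusruu$tsp
  sorted[3] = pnsuttnrusruu$ts
  sorted[4] = rusruu$tspnsuttn
  sorted[5] = ruu$tspnsuttnrus
  sorted[6] = spnsuttnrusruu$t
  sorted[7] = sruu$tspnsuttnru
  sorted[8] = suttnrusruu$tspn
  sorted[9] = tnrusruu$tspnsut
  sorted[10] = tspnsuttnrusruu$
  sorted[11] = ttnrusruu$tspnsu
  sorted[12] = u$tspnsuttnrusru
  sorted[13] = usruu$tspnsuttnr
  sorted[14] = uttnrusruu$tspns
  sorted[15] = uu$tspnsuttnrusr
sorted[5] = ruu$tspnsuttnrus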